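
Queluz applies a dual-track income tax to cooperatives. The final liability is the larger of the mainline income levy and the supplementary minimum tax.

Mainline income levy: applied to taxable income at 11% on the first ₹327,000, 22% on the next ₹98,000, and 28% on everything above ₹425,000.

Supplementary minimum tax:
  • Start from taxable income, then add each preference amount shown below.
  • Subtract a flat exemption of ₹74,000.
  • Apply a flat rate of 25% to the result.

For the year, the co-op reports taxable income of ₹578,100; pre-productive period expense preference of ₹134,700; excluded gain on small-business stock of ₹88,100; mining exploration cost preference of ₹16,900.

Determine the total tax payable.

₹185,950

Supplementary minimum tax:
  Adjusted income: ₹578,100 + ₹134,700 + ₹88,100 + ₹16,900 = ₹817,800
  Less exemption ₹74,000 → base ₹743,800
  ₹743,800 × 25% = ₹185,950

Mainline income levy:
  ₹327,000 × 11% = ₹35,970
  ₹98,000 × 22% = ₹21,560
  ₹153,100 × 28% = ₹42,868
  → ₹100,398

₹185,950 > ₹100,398, so the supplementary minimum tax is the binding amount.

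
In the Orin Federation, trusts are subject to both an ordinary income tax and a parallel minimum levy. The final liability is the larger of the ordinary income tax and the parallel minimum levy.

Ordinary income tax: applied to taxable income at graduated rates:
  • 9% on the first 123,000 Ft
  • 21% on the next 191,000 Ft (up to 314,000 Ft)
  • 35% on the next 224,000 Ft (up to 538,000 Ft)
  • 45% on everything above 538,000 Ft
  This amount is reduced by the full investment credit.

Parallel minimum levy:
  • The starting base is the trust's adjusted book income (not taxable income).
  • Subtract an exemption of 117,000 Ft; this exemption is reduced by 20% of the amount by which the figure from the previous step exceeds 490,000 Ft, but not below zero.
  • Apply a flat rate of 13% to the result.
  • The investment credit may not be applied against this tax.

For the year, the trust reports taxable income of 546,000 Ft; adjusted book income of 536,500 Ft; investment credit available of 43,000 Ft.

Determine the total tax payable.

Parallel minimum levy:
  Base (adjusted book income): 536,500 Ft
  Exemption: 117,000 Ft − 20% × (536,500 Ft − 490,000 Ft) = 117,000 Ft − 9,300 Ft = 107,700 Ft
  Base: 536,500 Ft − 107,700 Ft = 428,800 Ft
  428,800 Ft × 13% = 55,744 Ft

Ordinary income tax:
  123,000 Ft × 9% = 11,070 Ft
  191,000 Ft × 21% = 40,110 Ft
  224,000 Ft × 35% = 78,400 Ft
  8,000 Ft × 45% = 3,600 Ft
  → 133,180 Ft
  Less investment credit 43,000 Ft → 90,180 Ft

90,180 Ft > 55,744 Ft, so the ordinary income tax governs.

90,180 Ft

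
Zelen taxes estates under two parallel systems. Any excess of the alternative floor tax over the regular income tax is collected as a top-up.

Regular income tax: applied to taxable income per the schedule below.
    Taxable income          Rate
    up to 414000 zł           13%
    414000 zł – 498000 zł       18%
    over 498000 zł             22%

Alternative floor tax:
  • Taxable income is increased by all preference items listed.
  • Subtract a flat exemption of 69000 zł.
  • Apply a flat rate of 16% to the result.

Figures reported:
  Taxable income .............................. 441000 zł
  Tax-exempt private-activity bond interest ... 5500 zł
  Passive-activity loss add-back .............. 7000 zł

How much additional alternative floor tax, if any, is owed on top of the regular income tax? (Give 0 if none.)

Regular income tax:
  414000 zł × 13% = 53820 zł
  27000 zł × 18% = 4860 zł
  → 58680 zł

Alternative floor tax:
  Adjusted income: 441000 zł + 5500 zł + 7000 zł = 453500 zł
  Less exemption 69000 zł → base 384500 zł
  384500 zł × 16% = 61520 zł

Excess of alternative floor tax over regular income tax: 61520 zł − 58680 zł = 2840 zł.

2840 zł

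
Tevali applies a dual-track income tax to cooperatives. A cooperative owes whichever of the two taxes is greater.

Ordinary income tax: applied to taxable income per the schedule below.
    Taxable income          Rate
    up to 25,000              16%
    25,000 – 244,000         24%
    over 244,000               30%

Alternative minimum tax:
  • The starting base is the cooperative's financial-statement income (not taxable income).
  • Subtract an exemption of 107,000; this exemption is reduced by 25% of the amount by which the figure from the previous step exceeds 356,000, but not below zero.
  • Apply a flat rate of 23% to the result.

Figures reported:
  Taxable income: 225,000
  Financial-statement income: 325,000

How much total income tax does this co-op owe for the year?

Alternative minimum tax:
  Base (financial-statement income): 325,000
  Exemption: 325,000 ≤ 356,000, so full 107,000 applies
  Base: 325,000 − 107,000 = 218,000
  218,000 × 23% = 50,140

Ordinary income tax:
  25,000 × 16% = 4,000
  200,000 × 24% = 48,000
  → 52,000

52,000 > 50,140, so the ordinary income tax governs.

52,000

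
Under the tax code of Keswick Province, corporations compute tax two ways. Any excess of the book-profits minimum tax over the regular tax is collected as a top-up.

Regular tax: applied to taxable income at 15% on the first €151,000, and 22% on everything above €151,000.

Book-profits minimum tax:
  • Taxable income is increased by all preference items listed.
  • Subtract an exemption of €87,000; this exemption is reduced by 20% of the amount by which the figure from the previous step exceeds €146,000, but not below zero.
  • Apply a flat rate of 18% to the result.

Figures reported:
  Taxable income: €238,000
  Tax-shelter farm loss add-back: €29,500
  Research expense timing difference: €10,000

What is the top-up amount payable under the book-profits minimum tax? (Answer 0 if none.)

€0

Book-profits minimum tax:
  Adjusted income: €238,000 + €29,500 + €10,000 = €277,500
  Exemption: €87,000 − 20% × (€277,500 − €146,000) = €87,000 − €26,300 = €60,700
  Base: €277,500 − €60,700 = €216,800
  €216,800 × 18% = €39,024

Regular tax:
  €151,000 × 15% = €22,650
  €87,000 × 22% = €19,140
  → €41,790

€39,024 ≤ €41,790, so no add-on is due.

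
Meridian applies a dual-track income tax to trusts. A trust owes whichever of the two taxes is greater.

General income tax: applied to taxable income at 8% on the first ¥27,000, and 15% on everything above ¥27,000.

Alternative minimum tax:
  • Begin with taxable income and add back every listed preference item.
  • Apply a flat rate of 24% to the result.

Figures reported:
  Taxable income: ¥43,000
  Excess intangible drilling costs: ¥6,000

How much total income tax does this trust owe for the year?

General income tax:
  ¥27,000 × 8% = ¥2,160
  ¥16,000 × 15% = ¥2,400
  → ¥4,560

Alternative minimum tax:
  Adjusted income: ¥43,000 + ¥6,000 = ¥49,000
  ¥49,000 × 24% = ¥11,760

¥11,760 > ¥4,560, so the alternative minimum tax is the binding amount.

¥11,760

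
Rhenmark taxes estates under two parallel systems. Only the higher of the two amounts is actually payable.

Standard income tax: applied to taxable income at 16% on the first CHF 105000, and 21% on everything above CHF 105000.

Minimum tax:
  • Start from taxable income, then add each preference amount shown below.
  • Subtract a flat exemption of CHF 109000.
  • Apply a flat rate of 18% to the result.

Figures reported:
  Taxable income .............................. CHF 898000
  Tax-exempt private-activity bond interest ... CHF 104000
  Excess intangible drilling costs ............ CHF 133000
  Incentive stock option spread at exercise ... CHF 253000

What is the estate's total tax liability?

CHF 230220

Standard income tax:
  CHF 105000 × 16% = CHF 16800
  CHF 793000 × 21% = CHF 166530
  → CHF 183330

Minimum tax:
  Adjusted income: CHF 898000 + CHF 104000 + CHF 133000 + CHF 253000 = CHF 1388000
  Less exemption CHF 109000 → base CHF 1279000
  CHF 1279000 × 18% = CHF 230220

CHF 230220 > CHF 183330, so the minimum tax is the binding amount.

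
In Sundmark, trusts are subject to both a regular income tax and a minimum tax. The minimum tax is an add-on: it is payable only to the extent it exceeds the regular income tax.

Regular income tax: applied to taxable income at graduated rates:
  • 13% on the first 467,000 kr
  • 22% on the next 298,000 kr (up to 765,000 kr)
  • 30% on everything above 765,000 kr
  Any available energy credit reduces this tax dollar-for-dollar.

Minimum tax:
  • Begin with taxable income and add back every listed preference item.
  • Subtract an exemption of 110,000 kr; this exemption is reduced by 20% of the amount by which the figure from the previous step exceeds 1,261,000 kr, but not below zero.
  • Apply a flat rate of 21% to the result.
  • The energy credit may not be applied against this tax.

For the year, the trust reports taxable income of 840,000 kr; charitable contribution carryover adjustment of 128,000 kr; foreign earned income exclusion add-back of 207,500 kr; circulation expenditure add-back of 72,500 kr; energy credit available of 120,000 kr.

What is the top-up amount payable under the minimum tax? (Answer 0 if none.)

210,210 kr

Minimum tax:
  Adjusted income: 840,000 kr + 128,000 kr + 207,500 kr + 72,500 kr = 1,248,000 kr
  Exemption: 1,248,000 kr ≤ 1,261,000 kr, so full 110,000 kr applies
  Base: 1,248,000 kr − 110,000 kr = 1,138,000 kr
  1,138,000 kr × 21% = 238,980 kr

Regular income tax:
  467,000 kr × 13% = 60,710 kr
  298,000 kr × 22% = 65,560 kr
  75,000 kr × 30% = 22,500 kr
  → 148,770 kr
  Less energy credit 120,000 kr → 28,770 kr

Excess of minimum tax over regular income tax: 238,980 kr − 28,770 kr = 210,210 kr.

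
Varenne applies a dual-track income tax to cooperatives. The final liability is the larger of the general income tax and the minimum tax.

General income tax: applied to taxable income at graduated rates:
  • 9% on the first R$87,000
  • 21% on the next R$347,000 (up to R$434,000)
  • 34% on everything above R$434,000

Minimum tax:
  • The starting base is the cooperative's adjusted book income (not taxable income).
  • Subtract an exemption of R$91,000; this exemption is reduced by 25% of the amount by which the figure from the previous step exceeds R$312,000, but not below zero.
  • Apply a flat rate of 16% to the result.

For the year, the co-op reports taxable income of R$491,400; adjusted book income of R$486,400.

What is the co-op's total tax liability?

R$100,216

Minimum tax:
  Base (adjusted book income): R$486,400
  Exemption: R$91,000 − 25% × (R$486,400 − R$312,000) = R$91,000 − R$43,600 = R$47,400
  Base: R$486,400 − R$47,400 = R$439,000
  R$439,000 × 16% = R$70,240

General income tax:
  R$87,000 × 9% = R$7,830
  R$347,000 × 21% = R$72,870
  R$57,400 × 34% = R$19,516
  → R$100,216

R$100,216 > R$70,240, so the general income tax governs.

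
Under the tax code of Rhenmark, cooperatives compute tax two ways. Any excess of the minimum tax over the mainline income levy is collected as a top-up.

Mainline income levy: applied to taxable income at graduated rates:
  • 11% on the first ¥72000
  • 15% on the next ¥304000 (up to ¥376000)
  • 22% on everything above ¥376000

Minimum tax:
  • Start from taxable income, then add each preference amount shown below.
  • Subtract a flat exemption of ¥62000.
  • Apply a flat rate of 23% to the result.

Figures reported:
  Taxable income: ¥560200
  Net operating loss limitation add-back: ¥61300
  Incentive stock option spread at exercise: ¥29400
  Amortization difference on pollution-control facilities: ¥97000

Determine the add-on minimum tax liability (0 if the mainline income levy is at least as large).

Mainline income levy:
  ¥72000 × 11% = ¥7920
  ¥304000 × 15% = ¥45600
  ¥184200 × 22% = ¥40524
  → ¥94044

Minimum tax:
  Adjusted income: ¥560200 + ¥61300 + ¥29400 + ¥97000 = ¥747900
  Less exemption ¥62000 → base ¥685900
  ¥685900 × 23% = ¥157757

Excess of minimum tax over mainline income levy: ¥157757 − ¥94044 = ¥63713.

¥63713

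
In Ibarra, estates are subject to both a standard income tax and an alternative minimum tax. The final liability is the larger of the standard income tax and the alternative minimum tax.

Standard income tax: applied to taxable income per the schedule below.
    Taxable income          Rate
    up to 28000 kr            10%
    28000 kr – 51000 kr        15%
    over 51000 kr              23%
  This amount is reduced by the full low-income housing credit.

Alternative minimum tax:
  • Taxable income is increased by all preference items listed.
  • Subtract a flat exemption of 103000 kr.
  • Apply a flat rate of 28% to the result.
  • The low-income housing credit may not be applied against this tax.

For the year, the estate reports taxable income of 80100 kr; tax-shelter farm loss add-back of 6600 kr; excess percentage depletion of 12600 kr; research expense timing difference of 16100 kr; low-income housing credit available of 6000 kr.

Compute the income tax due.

6943 kr

Alternative minimum tax:
  Adjusted income: 80100 kr + 6600 kr + 12600 kr + 16100 kr = 115400 kr
  Less exemption 103000 kr → base 12400 kr
  12400 kr × 28% = 3472 kr

Standard income tax:
  28000 kr × 10% = 2800 kr
  23000 kr × 15% = 3450 kr
  29100 kr × 23% = 6693 kr
  → 12943 kr
  Less low-income housing credit 6000 kr → 6943 kr

6943 kr > 3472 kr, so the standard income tax governs.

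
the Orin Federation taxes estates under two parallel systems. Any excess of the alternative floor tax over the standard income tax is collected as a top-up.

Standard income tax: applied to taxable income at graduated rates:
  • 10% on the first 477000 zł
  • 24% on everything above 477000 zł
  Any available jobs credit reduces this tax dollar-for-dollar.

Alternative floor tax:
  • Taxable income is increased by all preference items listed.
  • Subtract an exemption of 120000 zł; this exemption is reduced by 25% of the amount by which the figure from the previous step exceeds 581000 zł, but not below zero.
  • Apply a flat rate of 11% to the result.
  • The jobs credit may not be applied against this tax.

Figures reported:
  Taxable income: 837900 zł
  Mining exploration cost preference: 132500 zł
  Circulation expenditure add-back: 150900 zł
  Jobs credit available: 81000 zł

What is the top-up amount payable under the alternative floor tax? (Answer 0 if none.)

70027 zł

Standard income tax:
  477000 zł × 10% = 47700 zł
  360900 zł × 24% = 86616 zł
  → 134316 zł
  Less jobs credit 81000 zł → 53316 zł

Alternative floor tax:
  Adjusted income: 837900 zł + 132500 zł + 150900 zł = 1121300 zł
  Exemption: 25% × (1121300 zł − 581000 zł) = 135075 zł ≥ 120000 zł, so the exemption is fully phased out
  Base: 1121300 zł − 0 zł = 1121300 zł
  1121300 zł × 11% = 123343 zł

Excess of alternative floor tax over standard income tax: 123343 zł − 53316 zł = 70027 zł.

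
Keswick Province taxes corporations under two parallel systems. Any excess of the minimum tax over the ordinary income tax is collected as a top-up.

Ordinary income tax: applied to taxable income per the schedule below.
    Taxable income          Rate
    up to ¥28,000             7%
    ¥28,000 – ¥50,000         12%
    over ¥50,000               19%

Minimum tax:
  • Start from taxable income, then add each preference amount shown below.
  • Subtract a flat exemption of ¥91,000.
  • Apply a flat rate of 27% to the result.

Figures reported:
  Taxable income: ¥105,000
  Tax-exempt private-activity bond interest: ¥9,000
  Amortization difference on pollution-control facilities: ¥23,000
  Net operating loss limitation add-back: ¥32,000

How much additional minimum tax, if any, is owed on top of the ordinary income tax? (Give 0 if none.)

Minimum tax:
  Adjusted income: ¥105,000 + ¥9,000 + ¥23,000 + ¥32,000 = ¥169,000
  Less exemption ¥91,000 → base ¥78,000
  ¥78,000 × 27% = ¥21,060

Ordinary income tax:
  ¥28,000 × 7% = ¥1,960
  ¥22,000 × 12% = ¥2,640
  ¥55,000 × 19% = ¥10,450
  → ¥15,050

Excess of minimum tax over ordinary income tax: ¥21,060 − ¥15,050 = ¥6,010.

¥6,010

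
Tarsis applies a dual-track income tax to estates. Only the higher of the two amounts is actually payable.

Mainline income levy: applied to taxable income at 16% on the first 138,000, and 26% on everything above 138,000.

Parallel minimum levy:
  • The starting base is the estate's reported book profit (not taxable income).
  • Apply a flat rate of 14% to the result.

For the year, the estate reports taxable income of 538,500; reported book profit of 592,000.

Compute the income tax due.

Mainline income levy:
  138,000 × 16% = 22,080
  400,500 × 26% = 104,130
  → 126,210

Parallel minimum levy:
  Base (reported book profit): 592,000
  592,000 × 14% = 82,880

126,210 > 82,880, so the mainline income levy governs.

126,210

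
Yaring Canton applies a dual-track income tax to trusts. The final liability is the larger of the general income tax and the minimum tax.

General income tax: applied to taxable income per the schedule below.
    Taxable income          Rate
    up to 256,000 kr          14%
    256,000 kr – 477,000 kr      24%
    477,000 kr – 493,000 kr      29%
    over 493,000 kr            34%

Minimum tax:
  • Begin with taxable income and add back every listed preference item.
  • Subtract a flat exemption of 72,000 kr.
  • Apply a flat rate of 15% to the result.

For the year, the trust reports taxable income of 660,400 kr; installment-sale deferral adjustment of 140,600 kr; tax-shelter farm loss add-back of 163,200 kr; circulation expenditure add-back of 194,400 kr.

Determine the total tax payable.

Minimum tax:
  Adjusted income: 660,400 kr + 140,600 kr + 163,200 kr + 194,400 kr = 1,158,600 kr
  Less exemption 72,000 kr → base 1,086,600 kr
  1,086,600 kr × 15% = 162,990 kr

General income tax:
  256,000 kr × 14% = 35,840 kr
  221,000 kr × 24% = 53,040 kr
  16,000 kr × 29% = 4,640 kr
  167,400 kr × 34% = 56,916 kr
  → 150,436 kr

162,990 kr > 150,436 kr, so the minimum tax is the binding amount.

162,990 kr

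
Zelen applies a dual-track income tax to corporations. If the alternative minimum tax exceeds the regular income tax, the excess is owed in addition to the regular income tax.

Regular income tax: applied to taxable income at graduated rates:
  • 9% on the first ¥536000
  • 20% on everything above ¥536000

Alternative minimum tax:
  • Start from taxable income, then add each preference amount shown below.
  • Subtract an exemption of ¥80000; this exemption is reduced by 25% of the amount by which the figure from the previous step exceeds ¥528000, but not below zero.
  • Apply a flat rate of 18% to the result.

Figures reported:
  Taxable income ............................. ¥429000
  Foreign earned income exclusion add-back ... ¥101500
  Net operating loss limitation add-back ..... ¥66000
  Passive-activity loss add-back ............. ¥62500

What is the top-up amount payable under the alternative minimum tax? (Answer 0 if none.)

Alternative minimum tax:
  Adjusted income: ¥429000 + ¥101500 + ¥66000 + ¥62500 = ¥659000
  Exemption: ¥80000 − 25% × (¥659000 − ¥528000) = ¥80000 − ¥32750 = ¥47250
  Base: ¥659000 − ¥47250 = ¥611750
  ¥611750 × 18% = ¥110115

Regular income tax:
  ¥429000 × 9% = ¥38610

Excess of alternative minimum tax over regular income tax: ¥110115 − ¥38610 = ¥71505.

¥71505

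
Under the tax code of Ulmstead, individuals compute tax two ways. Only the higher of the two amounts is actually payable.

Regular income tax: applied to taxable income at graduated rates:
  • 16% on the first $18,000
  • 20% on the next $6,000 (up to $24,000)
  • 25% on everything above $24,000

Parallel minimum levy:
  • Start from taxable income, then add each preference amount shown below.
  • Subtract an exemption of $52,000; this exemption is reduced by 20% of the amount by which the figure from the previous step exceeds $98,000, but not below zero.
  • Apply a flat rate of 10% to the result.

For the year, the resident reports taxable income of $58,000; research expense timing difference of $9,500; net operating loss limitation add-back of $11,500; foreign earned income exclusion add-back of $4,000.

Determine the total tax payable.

$12,580

Parallel minimum levy:
  Adjusted income: $58,000 + $9,500 + $11,500 + $4,000 = $83,000
  Exemption: $83,000 ≤ $98,000, so full $52,000 applies
  Base: $83,000 − $52,000 = $31,000
  $31,000 × 10% = $3,100

Regular income tax:
  $18,000 × 16% = $2,880
  $6,000 × 20% = $1,200
  $34,000 × 25% = $8,500
  → $12,580

$12,580 > $3,100, so the regular income tax governs.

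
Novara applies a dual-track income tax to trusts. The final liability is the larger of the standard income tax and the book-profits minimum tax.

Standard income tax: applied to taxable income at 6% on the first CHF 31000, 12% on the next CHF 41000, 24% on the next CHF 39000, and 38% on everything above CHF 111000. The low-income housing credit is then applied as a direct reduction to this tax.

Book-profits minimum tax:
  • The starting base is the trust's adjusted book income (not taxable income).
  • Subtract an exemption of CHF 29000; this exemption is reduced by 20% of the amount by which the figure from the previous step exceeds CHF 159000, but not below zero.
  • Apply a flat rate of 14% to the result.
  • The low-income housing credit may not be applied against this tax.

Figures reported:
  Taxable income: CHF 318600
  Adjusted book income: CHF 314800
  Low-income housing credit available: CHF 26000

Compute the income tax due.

Book-profits minimum tax:
  Base (adjusted book income): CHF 314800
  Exemption: 20% × (CHF 314800 − CHF 159000) = CHF 31160 ≥ CHF 29000, so the exemption is fully phased out
  Base: CHF 314800 − CHF 0 = CHF 314800
  CHF 314800 × 14% = CHF 44072

Standard income tax:
  CHF 31000 × 6% = CHF 1860
  CHF 41000 × 12% = CHF 4920
  CHF 39000 × 24% = CHF 9360
  CHF 207600 × 38% = CHF 78888
  → CHF 95028
  Less low-income housing credit CHF 26000 → CHF 69028

CHF 69028 > CHF 44072, so the standard income tax governs.

CHF 69028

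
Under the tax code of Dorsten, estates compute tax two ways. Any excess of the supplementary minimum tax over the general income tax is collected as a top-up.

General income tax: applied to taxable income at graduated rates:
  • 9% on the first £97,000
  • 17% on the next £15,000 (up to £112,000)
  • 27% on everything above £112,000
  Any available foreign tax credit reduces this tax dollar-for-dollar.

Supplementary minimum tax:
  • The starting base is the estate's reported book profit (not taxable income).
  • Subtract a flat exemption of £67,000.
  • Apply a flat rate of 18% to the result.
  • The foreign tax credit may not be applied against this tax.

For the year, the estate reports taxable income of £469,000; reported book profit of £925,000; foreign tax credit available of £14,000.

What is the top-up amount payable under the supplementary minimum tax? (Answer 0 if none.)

£60,770

Supplementary minimum tax:
  Base (reported book profit): £925,000
  Less exemption £67,000 → base £858,000
  £858,000 × 18% = £154,440

General income tax:
  £97,000 × 9% = £8,730
  £15,000 × 17% = £2,550
  £357,000 × 27% = £96,390
  → £107,670
  Less foreign tax credit £14,000 → £93,670

Excess of supplementary minimum tax over general income tax: £154,440 − £93,670 = £60,770.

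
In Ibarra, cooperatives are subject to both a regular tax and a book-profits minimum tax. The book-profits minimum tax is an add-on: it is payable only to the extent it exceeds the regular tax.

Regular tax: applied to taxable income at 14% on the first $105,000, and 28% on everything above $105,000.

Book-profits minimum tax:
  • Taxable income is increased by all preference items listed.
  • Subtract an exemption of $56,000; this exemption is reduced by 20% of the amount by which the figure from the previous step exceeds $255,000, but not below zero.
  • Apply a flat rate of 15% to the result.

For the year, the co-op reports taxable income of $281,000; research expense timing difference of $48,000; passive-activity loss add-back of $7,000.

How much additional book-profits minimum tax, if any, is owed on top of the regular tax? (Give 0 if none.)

$0

Regular tax:
  $105,000 × 14% = $14,700
  $176,000 × 28% = $49,280
  → $63,980

Book-profits minimum tax:
  Adjusted income: $281,000 + $48,000 + $7,000 = $336,000
  Exemption: $56,000 − 20% × ($336,000 − $255,000) = $56,000 − $16,200 = $39,800
  Base: $336,000 − $39,800 = $296,200
  $296,200 × 15% = $44,430

$44,430 ≤ $63,980, so no add-on is due.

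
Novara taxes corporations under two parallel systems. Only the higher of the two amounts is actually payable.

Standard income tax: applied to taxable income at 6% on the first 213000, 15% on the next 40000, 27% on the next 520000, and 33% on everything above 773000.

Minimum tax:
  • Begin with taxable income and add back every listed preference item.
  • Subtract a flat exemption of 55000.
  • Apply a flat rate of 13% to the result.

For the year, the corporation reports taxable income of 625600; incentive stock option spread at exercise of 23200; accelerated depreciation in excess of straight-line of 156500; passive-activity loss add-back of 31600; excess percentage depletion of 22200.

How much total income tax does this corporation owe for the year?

Minimum tax:
  Adjusted income: 625600 + 23200 + 156500 + 31600 + 22200 = 859100
  Less exemption 55000 → base 804100
  804100 × 13% = 104533

Standard income tax:
  213000 × 6% = 12780
  40000 × 15% = 6000
  372600 × 27% = 100602
  → 119382

119382 > 104533, so the standard income tax governs.

119382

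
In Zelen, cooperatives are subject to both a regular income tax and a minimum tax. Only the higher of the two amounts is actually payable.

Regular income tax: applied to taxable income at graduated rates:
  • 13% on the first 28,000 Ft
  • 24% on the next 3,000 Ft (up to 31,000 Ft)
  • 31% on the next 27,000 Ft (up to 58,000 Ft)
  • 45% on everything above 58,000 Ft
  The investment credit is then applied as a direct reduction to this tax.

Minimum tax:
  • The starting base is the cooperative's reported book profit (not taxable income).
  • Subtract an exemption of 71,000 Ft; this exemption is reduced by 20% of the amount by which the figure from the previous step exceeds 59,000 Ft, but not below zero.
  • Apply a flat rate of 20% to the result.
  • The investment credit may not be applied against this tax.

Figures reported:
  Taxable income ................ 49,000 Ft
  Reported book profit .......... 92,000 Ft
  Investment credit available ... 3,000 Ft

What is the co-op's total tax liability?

6,940 Ft

Minimum tax:
  Base (reported book profit): 92,000 Ft
  Exemption: 71,000 Ft − 20% × (92,000 Ft − 59,000 Ft) = 71,000 Ft − 6,600 Ft = 64,400 Ft
  Base: 92,000 Ft − 64,400 Ft = 27,600 Ft
  27,600 Ft × 20% = 5,520 Ft

Regular income tax:
  28,000 Ft × 13% = 3,640 Ft
  3,000 Ft × 24% = 720 Ft
  18,000 Ft × 31% = 5,580 Ft
  → 9,940 Ft
  Less investment credit 3,000 Ft → 6,940 Ft

6,940 Ft > 5,520 Ft, so the regular income tax governs.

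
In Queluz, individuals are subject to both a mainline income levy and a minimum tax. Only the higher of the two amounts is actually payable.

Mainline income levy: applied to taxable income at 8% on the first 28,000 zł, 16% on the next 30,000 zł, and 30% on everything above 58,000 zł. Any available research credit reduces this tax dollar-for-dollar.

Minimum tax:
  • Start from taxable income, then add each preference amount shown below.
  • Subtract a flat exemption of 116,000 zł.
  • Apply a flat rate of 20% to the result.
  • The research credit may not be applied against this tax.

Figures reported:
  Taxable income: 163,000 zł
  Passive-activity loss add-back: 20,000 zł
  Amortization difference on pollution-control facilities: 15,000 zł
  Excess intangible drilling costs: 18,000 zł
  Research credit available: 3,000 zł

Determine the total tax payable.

35,540 zł

Mainline income levy:
  28,000 zł × 8% = 2,240 zł
  30,000 zł × 16% = 4,800 zł
  105,000 zł × 30% = 31,500 zł
  → 38,540 zł
  Less research credit 3,000 zł → 35,540 zł

Minimum tax:
  Adjusted income: 163,000 zł + 20,000 zł + 15,000 zł + 18,000 zł = 216,000 zł
  Less exemption 116,000 zł → base 100,000 zł
  100,000 zł × 20% = 20,000 zł

35,540 zł > 20,000 zł, so the mainline income levy governs.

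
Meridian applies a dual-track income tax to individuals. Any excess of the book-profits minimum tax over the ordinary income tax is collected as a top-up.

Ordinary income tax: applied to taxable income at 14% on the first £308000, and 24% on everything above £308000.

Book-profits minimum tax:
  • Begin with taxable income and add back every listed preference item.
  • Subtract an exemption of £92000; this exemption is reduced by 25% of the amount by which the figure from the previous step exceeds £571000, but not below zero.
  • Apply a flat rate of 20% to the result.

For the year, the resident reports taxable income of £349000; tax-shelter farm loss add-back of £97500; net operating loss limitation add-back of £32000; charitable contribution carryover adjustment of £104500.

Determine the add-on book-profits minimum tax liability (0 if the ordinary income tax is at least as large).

£45840

Book-profits minimum tax:
  Adjusted income: £349000 + £97500 + £32000 + £104500 = £583000
  Exemption: £92000 − 25% × (£583000 − £571000) = £92000 − £3000 = £89000
  Base: £583000 − £89000 = £494000
  £494000 × 20% = £98800

Ordinary income tax:
  £308000 × 14% = £43120
  £41000 × 24% = £9840
  → £52960

Excess of book-profits minimum tax over ordinary income tax: £98800 − £52960 = £45840.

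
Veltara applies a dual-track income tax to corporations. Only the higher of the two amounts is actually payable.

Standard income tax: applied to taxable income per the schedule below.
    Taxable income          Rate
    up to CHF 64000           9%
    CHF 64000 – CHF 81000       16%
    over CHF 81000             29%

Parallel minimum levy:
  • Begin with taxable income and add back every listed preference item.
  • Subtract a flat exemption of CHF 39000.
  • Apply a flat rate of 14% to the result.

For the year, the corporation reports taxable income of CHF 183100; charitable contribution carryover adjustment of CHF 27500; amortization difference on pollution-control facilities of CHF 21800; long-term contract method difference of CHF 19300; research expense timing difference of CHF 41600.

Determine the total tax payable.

CHF 38089

Standard income tax:
  CHF 64000 × 9% = CHF 5760
  CHF 17000 × 16% = CHF 2720
  CHF 102100 × 29% = CHF 29609
  → CHF 38089

Parallel minimum levy:
  Adjusted income: CHF 183100 + CHF 27500 + CHF 21800 + CHF 19300 + CHF 41600 = CHF 293300
  Less exemption CHF 39000 → base CHF 254300
  CHF 254300 × 14% = CHF 35602

CHF 38089 > CHF 35602, so the standard income tax governs.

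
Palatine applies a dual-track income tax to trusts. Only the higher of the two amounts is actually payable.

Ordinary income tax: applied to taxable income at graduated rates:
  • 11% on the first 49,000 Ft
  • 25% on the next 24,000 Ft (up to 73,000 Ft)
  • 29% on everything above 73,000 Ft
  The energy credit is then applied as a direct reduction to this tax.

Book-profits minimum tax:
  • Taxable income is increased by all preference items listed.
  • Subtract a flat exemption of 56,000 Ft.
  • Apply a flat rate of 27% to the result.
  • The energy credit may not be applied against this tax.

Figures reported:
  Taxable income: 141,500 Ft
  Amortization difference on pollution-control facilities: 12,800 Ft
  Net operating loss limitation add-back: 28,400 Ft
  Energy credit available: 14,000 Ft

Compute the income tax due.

34,209 Ft

Ordinary income tax:
  49,000 Ft × 11% = 5,390 Ft
  24,000 Ft × 25% = 6,000 Ft
  68,500 Ft × 29% = 19,865 Ft
  → 31,255 Ft
  Less energy credit 14,000 Ft → 17,255 Ft

Book-profits minimum tax:
  Adjusted income: 141,500 Ft + 12,800 Ft + 28,400 Ft = 182,700 Ft
  Less exemption 56,000 Ft → base 126,700 Ft
  126,700 Ft × 27% = 34,209 Ft

34,209 Ft > 17,255 Ft, so the book-profits minimum tax is the binding amount.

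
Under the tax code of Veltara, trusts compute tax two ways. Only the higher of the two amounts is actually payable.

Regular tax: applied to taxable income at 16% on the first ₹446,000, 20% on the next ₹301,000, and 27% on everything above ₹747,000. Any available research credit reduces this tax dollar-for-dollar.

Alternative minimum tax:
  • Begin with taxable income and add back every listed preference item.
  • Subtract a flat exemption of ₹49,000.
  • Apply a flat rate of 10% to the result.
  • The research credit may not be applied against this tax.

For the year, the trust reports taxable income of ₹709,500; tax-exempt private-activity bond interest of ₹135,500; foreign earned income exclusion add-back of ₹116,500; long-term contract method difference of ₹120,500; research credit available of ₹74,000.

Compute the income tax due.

₹103,300

Regular tax:
  ₹446,000 × 16% = ₹71,360
  ₹263,500 × 20% = ₹52,700
  → ₹124,060
  Less research credit ₹74,000 → ₹50,060

Alternative minimum tax:
  Adjusted income: ₹709,500 + ₹135,500 + ₹116,500 + ₹120,500 = ₹1,082,000
  Less exemption ₹49,000 → base ₹1,033,000
  ₹1,033,000 × 10% = ₹103,300

₹103,300 > ₹50,060, so the alternative minimum tax is the binding amount.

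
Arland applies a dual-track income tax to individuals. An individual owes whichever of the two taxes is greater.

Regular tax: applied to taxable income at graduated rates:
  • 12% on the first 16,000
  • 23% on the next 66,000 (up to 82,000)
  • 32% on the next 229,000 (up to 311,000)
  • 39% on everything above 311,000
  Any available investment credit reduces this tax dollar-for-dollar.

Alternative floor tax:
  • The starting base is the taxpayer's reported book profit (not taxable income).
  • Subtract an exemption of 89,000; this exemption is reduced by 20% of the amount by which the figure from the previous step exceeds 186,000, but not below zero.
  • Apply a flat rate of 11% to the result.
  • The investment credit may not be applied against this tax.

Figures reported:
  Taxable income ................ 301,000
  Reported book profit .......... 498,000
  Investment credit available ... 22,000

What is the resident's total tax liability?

Regular tax:
  16,000 × 12% = 1,920
  66,000 × 23% = 15,180
  219,000 × 32% = 70,080
  → 87,180
  Less investment credit 22,000 → 65,180

Alternative floor tax:
  Base (reported book profit): 498,000
  Exemption: 89,000 − 20% × (498,000 − 186,000) = 89,000 − 62,400 = 26,600
  Base: 498,000 − 26,600 = 471,400
  471,400 × 11% = 51,854

65,180 > 51,854, so the regular tax governs.

65,180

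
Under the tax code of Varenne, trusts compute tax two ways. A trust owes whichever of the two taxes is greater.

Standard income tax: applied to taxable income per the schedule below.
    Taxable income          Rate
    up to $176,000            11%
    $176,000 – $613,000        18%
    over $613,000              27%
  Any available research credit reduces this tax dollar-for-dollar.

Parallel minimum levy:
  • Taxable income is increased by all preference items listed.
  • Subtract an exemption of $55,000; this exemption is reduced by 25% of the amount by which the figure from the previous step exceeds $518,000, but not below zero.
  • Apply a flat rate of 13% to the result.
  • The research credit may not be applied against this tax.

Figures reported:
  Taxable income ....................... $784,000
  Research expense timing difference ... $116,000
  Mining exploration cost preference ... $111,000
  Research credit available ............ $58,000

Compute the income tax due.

$131,430

Standard income tax:
  $176,000 × 11% = $19,360
  $437,000 × 18% = $78,660
  $171,000 × 27% = $46,170
  → $144,190
  Less research credit $58,000 → $86,190

Parallel minimum levy:
  Adjusted income: $784,000 + $116,000 + $111,000 = $1,011,000
  Exemption: 25% × ($1,011,000 − $518,000) = $123,250 ≥ $55,000, so the exemption is fully phased out
  Base: $1,011,000 − $0 = $1,011,000
  $1,011,000 × 13% = $131,430

$131,430 > $86,190, so the parallel minimum levy is the binding amount.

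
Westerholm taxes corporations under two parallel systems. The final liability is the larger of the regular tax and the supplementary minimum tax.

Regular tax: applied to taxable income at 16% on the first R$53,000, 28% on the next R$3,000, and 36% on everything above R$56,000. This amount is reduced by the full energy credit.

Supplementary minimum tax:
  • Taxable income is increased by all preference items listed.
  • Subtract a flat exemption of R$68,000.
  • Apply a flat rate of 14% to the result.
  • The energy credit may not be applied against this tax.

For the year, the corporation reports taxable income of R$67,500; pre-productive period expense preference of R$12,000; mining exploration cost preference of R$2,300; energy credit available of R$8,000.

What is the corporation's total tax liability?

R$5,460

Regular tax:
  R$53,000 × 16% = R$8,480
  R$3,000 × 28% = R$840
  R$11,500 × 36% = R$4,140
  → R$13,460
  Less energy credit R$8,000 → R$5,460

Supplementary minimum tax:
  Adjusted income: R$67,500 + R$12,000 + R$2,300 = R$81,800
  Less exemption R$68,000 → base R$13,800
  R$13,800 × 14% = R$1,932

R$5,460 > R$1,932, so the regular tax governs.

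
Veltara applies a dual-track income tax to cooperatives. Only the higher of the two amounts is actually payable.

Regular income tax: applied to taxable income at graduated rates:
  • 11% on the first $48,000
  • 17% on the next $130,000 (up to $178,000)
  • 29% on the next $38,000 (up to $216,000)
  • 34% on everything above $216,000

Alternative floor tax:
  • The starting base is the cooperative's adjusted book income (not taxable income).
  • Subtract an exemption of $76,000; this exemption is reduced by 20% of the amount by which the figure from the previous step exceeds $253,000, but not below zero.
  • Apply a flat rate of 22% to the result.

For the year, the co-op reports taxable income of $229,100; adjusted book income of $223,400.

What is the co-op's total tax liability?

Regular income tax:
  $48,000 × 11% = $5,280
  $130,000 × 17% = $22,100
  $38,000 × 29% = $11,020
  $13,100 × 34% = $4,454
  → $42,854

Alternative floor tax:
  Base (adjusted book income): $223,400
  Exemption: $223,400 ≤ $253,000, so full $76,000 applies
  Base: $223,400 − $76,000 = $147,400
  $147,400 × 22% = $32,428

$42,854 > $32,428, so the regular income tax governs.

$42,854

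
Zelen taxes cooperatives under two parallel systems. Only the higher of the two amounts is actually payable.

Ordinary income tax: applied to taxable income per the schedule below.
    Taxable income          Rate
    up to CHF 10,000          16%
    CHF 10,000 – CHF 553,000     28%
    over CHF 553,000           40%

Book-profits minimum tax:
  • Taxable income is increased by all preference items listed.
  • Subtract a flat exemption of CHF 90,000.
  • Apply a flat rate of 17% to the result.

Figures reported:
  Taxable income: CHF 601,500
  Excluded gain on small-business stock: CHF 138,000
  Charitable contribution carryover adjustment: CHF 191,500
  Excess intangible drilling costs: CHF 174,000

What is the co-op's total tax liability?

Book-profits minimum tax:
  Adjusted income: CHF 601,500 + CHF 138,000 + CHF 191,500 + CHF 174,000 = CHF 1,105,000
  Less exemption CHF 90,000 → base CHF 1,015,000
  CHF 1,015,000 × 17% = CHF 172,550

Ordinary income tax:
  CHF 10,000 × 16% = CHF 1,600
  CHF 543,000 × 28% = CHF 152,040
  CHF 48,500 × 40% = CHF 19,400
  → CHF 173,040

CHF 173,040 > CHF 172,550, so the ordinary income tax governs.

CHF 173,040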